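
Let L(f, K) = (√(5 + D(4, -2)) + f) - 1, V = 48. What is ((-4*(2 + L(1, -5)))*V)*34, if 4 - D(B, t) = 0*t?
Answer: -32640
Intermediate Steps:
D(B, t) = 4 (D(B, t) = 4 - 0*t = 4 - 1*0 = 4 + 0 = 4)
L(f, K) = 2 + f (L(f, K) = (√(5 + 4) + f) - 1 = (√9 + f) - 1 = (3 + f) - 1 = 2 + f)
((-4*(2 + L(1, -5)))*V)*34 = (-4*(2 + (2 + 1))*48)*34 = (-4*(2 + 3)*48)*34 = (-4*5*48)*34 = -20*48*34 = -960*34 = -32640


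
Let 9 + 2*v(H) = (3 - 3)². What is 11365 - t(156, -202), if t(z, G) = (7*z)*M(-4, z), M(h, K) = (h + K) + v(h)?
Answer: -149705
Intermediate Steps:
v(H) = -9/2 (v(H) = -9/2 + (3 - 3)²/2 = -9/2 + (½)*0² = -9/2 + (½)*0 = -9/2 + 0 = -9/2)
M(h, K) = -9/2 + K + h (M(h, K) = (h + K) - 9/2 = (K + h) - 9/2 = -9/2 + K + h)
t(z, G) = 7*z*(-17/2 + z) (t(z, G) = (7*z)*(-9/2 + z - 4) = (7*z)*(-17/2 + z) = 7*z*(-17/2 + z))
11365 - t(156, -202) = 11365 - 7*156*(-17 + 2*156)/2 = 11365 - 7*156*(-17 + 312)/2 = 11365 - 7*156*295/2 = 11365 - 1*161070 = 11365 - 161070 = -149705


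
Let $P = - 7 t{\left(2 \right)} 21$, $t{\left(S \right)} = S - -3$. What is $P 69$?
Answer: $-50715$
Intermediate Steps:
$t{\left(S \right)} = 3 + S$ ($t{\left(S \right)} = S + 3 = 3 + S$)
$P = -735$ ($P = - 7 \left(3 + 2\right) 21 = \left(-7\right) 5 \cdot 21 = \left(-35\right) 21 = -735$)
$P 69 = \left(-735\right) 69 = -50715$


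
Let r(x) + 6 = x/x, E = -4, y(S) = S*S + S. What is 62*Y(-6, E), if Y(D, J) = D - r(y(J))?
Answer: -62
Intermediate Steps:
y(S) = S + S**2 (y(S) = S**2 + S = S + S**2)
r(x) = -5 (r(x) = -6 + x/x = -6 + 1 = -5)
Y(D, J) = 5 + D (Y(D, J) = D - 1*(-5) = D + 5 = 5 + D)
62*Y(-6, E) = 62*(5 - 6) = 62*(-1) = -62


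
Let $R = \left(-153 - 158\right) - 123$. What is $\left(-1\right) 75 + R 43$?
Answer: $-18737$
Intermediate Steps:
$R = -434$ ($R = -311 - 123 = -434$)
$\left(-1\right) 75 + R 43 = \left(-1\right) 75 - 18662 = -75 - 18662 = -18737$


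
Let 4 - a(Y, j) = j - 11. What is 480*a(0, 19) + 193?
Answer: -1727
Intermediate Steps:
a(Y, j) = 15 - j (a(Y, j) = 4 - (j - 11) = 4 - (-11 + j) = 4 + (11 - j) = 15 - j)
480*a(0, 19) + 193 = 480*(15 - 1*19) + 193 = 480*(15 - 19) + 193 = 480*(-4) + 193 = -1920 + 193 = -1727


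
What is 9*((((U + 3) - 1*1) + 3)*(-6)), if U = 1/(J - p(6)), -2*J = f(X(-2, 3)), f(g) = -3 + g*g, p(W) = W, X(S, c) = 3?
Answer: -264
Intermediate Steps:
f(g) = -3 + g²
J = -3 (J = -(-3 + 3²)/2 = -(-3 + 9)/2 = -½*6 = -3)
U = -⅑ (U = 1/(-3 - 1*6) = 1/(-3 - 6) = 1/(-9) = -⅑ ≈ -0.11111)
9*((((U + 3) - 1*1) + 3)*(-6)) = 9*((((-⅑ + 3) - 1*1) + 3)*(-6)) = 9*(((26/9 - 1) + 3)*(-6)) = 9*((17/9 + 3)*(-6)) = 9*((44/9)*(-6)) = 9*(-88/3) = -264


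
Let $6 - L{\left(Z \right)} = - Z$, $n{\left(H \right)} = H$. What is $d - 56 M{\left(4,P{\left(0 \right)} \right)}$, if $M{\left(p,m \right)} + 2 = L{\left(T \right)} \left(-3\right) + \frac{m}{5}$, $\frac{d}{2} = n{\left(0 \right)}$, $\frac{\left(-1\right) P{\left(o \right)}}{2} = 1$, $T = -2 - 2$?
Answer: $\frac{2352}{5} \approx 470.4$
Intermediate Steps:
$T = -4$ ($T = -2 - 2 = -4$)
$L{\left(Z \right)} = 6 + Z$ ($L{\left(Z \right)} = 6 - - Z = 6 + Z$)
$P{\left(o \right)} = -2$ ($P{\left(o \right)} = \left(-2\right) 1 = -2$)
$d = 0$ ($d = 2 \cdot 0 = 0$)
$M{\left(p,m \right)} = -8 + \frac{m}{5}$ ($M{\left(p,m \right)} = -2 + \left(\left(6 - 4\right) \left(-3\right) + \frac{m}{5}\right) = -2 + \left(2 \left(-3\right) + m \frac{1}{5}\right) = -2 + \left(-6 + \frac{m}{5}\right) = -8 + \frac{m}{5}$)
$d - 56 M{\left(4,P{\left(0 \right)} \right)} = 0 - 56 \left(-8 + \frac{1}{5} \left(-2\right)\right) = 0 - 56 \left(-8 - \frac{2}{5}\right) = 0 - - \frac{2352}{5} = 0 + \frac{2352}{5} = \frac{2352}{5}$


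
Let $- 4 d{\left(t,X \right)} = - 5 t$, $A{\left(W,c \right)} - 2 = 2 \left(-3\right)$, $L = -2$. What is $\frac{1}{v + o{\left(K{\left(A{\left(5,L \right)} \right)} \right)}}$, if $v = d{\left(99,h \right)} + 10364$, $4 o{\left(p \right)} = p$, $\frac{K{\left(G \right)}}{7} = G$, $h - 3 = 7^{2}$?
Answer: $\frac{4}{41923} \approx 9.5413 \cdot 10^{-5}$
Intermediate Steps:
$h = 52$ ($h = 3 + 7^{2} = 3 + 49 = 52$)
$A{\left(W,c \right)} = -4$ ($A{\left(W,c \right)} = 2 + 2 \left(-3\right) = 2 - 6 = -4$)
$K{\left(G \right)} = 7 G$
$o{\left(p \right)} = \frac{p}{4}$
$d{\left(t,X \right)} = \frac{5 t}{4}$ ($d{\left(t,X \right)} = - \frac{\left(-5\right) t}{4} = \frac{5 t}{4}$)
$v = \frac{41951}{4}$ ($v = \frac{5}{4} \cdot 99 + 10364 = \frac{495}{4} + 10364 = \frac{41951}{4} \approx 10488.0$)
$\frac{1}{v + o{\left(K{\left(A{\left(5,L \right)} \right)} \right)}} = \frac{1}{\frac{41951}{4} + \frac{7 \left(-4\right)}{4}} = \frac{1}{\frac{41951}{4} + \frac{1}{4} \left(-28\right)} = \frac{1}{\frac{41951}{4} - 7} = \frac{1}{\frac{41923}{4}} = \frac{4}{41923}$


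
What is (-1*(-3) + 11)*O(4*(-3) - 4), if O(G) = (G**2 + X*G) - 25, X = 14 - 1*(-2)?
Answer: -350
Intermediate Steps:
X = 16 (X = 14 + 2 = 16)
O(G) = -25 + G**2 + 16*G (O(G) = (G**2 + 16*G) - 25 = -25 + G**2 + 16*G)
(-1*(-3) + 11)*O(4*(-3) - 4) = (-1*(-3) + 11)*(-25 + (4*(-3) - 4)**2 + 16*(4*(-3) - 4)) = (3 + 11)*(-25 + (-12 - 4)**2 + 16*(-12 - 4)) = 14*(-25 + (-16)**2 + 16*(-16)) = 14*(-25 + 256 - 256) = 14*(-25) = -350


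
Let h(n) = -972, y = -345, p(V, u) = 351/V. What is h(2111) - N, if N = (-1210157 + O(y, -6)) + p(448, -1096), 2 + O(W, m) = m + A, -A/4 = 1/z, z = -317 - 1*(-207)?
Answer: 29794495319/24640 ≈ 1.2092e+6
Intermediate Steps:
z = -110 (z = -317 + 207 = -110)
A = 2/55 (A = -4/(-110) = -4*(-1/110) = 2/55 ≈ 0.036364)
O(W, m) = -108/55 + m (O(W, m) = -2 + (m + 2/55) = -2 + (2/55 + m) = -108/55 + m)
N = -29818445399/24640 (N = (-1210157 + (-108/55 - 6)) + 351/448 = (-1210157 - 438/55) + 351*(1/448) = -66559073/55 + 351/448 = -29818445399/24640 ≈ -1.2102e+6)
h(2111) - N = -972 - 1*(-29818445399/24640) = -972 + 29818445399/24640 = 29794495319/24640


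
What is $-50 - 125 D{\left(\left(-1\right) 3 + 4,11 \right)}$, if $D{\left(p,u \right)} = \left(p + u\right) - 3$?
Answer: $-1175$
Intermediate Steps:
$D{\left(p,u \right)} = -3 + p + u$
$-50 - 125 D{\left(\left(-1\right) 3 + 4,11 \right)} = -50 - 125 \left(-3 + \left(\left(-1\right) 3 + 4\right) + 11\right) = -50 - 125 \left(-3 + \left(-3 + 4\right) + 11\right) = -50 - 125 \left(-3 + 1 + 11\right) = -50 - 1125 = -1175$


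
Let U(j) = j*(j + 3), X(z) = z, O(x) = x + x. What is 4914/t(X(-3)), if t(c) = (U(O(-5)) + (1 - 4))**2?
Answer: 4914/4489 ≈ 1.0947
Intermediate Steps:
O(x) = 2*x
U(j) = j*(3 + j)
t(c) = 4489 (t(c) = ((2*(-5))*(3 + 2*(-5)) + (1 - 4))**2 = (-10*(3 - 10) - 3)**2 = (-10*(-7) - 3)**2 = (70 - 3)**2 = 67**2 = 4489)
4914/t(X(-3)) = 4914/4489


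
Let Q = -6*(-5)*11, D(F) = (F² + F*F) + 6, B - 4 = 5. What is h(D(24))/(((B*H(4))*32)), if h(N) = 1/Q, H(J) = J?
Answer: 1/380160 ≈ 2.6305e-6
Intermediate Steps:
B = 9 (B = 4 + 5 = 9)
D(F) = 6 + 2*F² (D(F) = (F² + F²) + 6 = 2*F² + 6 = 6 + 2*F²)
Q = 330 (Q = 30*11 = 330)
h(N) = 1/330
h(D(24))/(((B*H(4))*32)) = 1/(330*(((9*4)*32))) = 1/(330*((36*32))) = (1/330)/1152 = (1/330)*(1/1152) = 1/380160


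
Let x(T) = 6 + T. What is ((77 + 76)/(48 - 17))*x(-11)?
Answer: -765/31 ≈ -24.677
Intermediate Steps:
((77 + 76)/(48 - 17))*x(-11) = ((77 + 76)/(48 - 17))*(6 - 11) = (153/31)*(-5) = -765/31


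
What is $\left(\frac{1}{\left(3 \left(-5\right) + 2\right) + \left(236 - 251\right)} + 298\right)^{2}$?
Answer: $\frac{69605649}{784} \approx 88783.0$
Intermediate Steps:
$\left(\frac{1}{\left(3 \left(-5\right) + 2\right) + \left(236 - 251\right)} + 298\right)^{2} = \left(\frac{1}{\left(-15 + 2\right) - 15} + 298\right)^{2} = \left(\frac{1}{-13 - 15} + 298\right)^{2} = \left(\frac{1}{-28} + 298\right)^{2} = \left(- \frac{1}{28} + 298\right)^{2} = \left(\frac{8343}{28}\right)^{2} = \frac{69605649}{784}$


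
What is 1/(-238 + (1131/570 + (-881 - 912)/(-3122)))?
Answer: -148295/34914794 ≈ -0.0042473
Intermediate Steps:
1/(-238 + (1131/570 + (-881 - 912)/(-3122))) = 1/(-238 + (1131*(1/570) - 1793*(-1/3122))) = 1/(-238 + (377/190 + 1793/3122)) = 1/(-238 + 379416/148295) = 1/(-34914794/148295) = -148295/34914794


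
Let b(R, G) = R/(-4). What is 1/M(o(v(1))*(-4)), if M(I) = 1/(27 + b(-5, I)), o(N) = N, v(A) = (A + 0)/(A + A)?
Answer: 113/4 ≈ 28.250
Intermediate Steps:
b(R, G) = -R/4 (b(R, G) = R*(-¼) = -R/4)
v(A) = ½ (v(A) = A/((2*A)) = A*(1/(2*A)) = ½)
M(I) = 4/113 (M(I) = 1/(27 - ¼*(-5)) = 1/(27 + 5/4) = 1/(113/4) = 4/113)
1/M(o(v(1))*(-4)) = 1/(4/113) = 113/4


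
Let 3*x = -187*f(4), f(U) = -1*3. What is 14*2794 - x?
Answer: 38929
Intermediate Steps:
f(U) = -3
x = 187 (x = (-187*(-3))/3 = (⅓)*561 = 187)
14*2794 - x = 14*2794 - 1*187 = 39116 - 187 = 38929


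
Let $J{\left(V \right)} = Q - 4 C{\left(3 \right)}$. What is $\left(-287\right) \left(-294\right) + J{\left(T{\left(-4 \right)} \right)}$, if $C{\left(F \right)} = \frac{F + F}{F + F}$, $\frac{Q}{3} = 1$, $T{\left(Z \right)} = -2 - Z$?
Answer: $84377$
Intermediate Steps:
$Q = 3$ ($Q = 3 \cdot 1 = 3$)
$C{\left(F \right)} = 1$ ($C{\left(F \right)} = \frac{2 F}{2 F} = 2 F \frac{1}{2 F} = 1$)
$J{\left(V \right)} = -1$ ($J{\left(V \right)} = 3 - 4 = -1$)
$\left(-287\right) \left(-294\right) + J{\left(T{\left(-4 \right)} \right)} = \left(-287\right) \left(-294\right) - 1 = 84378 - 1 = 84377$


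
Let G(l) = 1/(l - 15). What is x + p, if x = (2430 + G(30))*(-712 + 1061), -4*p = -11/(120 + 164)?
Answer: 14451509429/17040 ≈ 8.4809e+5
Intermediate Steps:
G(l) = 1/(-15 + l)
p = 11/1136 (p = -(-11)/(4*(120 + 164)) = -(-11)/(4*284) = -(-11)/1136 = -¼*(-11/284) = 11/1136 ≈ 0.0096831)
x = 12721399/15 (x = (2430 + 1/(-15 + 30))*(-712 + 1061) = (2430 + 1/15)*349 = (36451/15)*349 = 12721399/15 ≈ 8.4809e+5)
x + p = 12721399/15 + 11/1136 = 14451509429/17040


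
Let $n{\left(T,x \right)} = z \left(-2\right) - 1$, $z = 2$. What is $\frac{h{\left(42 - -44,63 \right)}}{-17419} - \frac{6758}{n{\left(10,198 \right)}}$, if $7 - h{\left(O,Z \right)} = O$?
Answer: $\frac{117717997}{87095} \approx 1351.6$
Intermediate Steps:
$h{\left(O,Z \right)} = 7 - O$
$n{\left(T,x \right)} = -5$ ($n{\left(T,x \right)} = 2 \left(-2\right) - 1 = -4 - 1 = -5$)
$\frac{h{\left(42 - -44,63 \right)}}{-17419} - \frac{6758}{n{\left(10,198 \right)}} = \frac{7 - \left(42 - -44\right)}{-17419} - \frac{6758}{-5} = \left(7 - \left(42 + 44\right)\right) \left(- \frac{1}{17419}\right) - - \frac{6758}{5} = \left(7 - 86\right) \left(- \frac{1}{17419}\right) + \frac{6758}{5} = \left(-79\right) \left(- \frac{1}{17419}\right) + \frac{6758}{5} = \frac{79}{17419} + \frac{6758}{5} = \frac{117717997}{87095}$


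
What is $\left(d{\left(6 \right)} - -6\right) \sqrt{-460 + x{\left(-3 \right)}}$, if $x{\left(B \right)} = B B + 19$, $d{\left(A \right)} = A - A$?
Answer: $72 i \sqrt{3} \approx 124.71 i$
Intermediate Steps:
$d{\left(A \right)} = 0$
$x{\left(B \right)} = 19 + B^{2}$ ($x{\left(B \right)} = B^{2} + 19 = 19 + B^{2}$)
$\left(d{\left(6 \right)} - -6\right) \sqrt{-460 + x{\left(-3 \right)}} = \left(0 - -6\right) \sqrt{-460 + \left(19 + \left(-3\right)^{2}\right)} = \left(0 + 6\right) \sqrt{-460 + \left(19 + 9\right)} = 6 \sqrt{-460 + 28} = 6 \sqrt{-432} = 6 \cdot 12 i \sqrt{3} = 72 i \sqrt{3}$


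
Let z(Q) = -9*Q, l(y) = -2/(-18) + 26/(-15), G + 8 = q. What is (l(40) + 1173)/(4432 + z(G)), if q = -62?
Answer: 26356/113895 ≈ 0.23141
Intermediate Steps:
G = -70 (G = -8 - 62 = -70)
l(y) = -73/45 (l(y) = -2*(-1/18) + 26*(-1/15) = ⅑ - 26/15 = -73/45)
(l(40) + 1173)/(4432 + z(G)) = (-73/45 + 1173)/(4432 - 9*(-70)) = 52712/(45*(4432 + 630)) = (52712/45)/5062 = (52712/45)*(1/5062) = 26356/113895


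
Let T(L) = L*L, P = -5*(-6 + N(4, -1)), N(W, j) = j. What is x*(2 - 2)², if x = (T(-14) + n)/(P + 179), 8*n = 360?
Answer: 0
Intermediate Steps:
n = 45 (n = (⅛)*360 = 45)
P = 35 (P = -5*(-6 - 1) = -5*(-7) = 35)
T(L) = L²
x = 241/214 (x = ((-14)² + 45)/(35 + 179) = (196 + 45)/214 = 241*(1/214) = 241/214 ≈ 1.1262)
x*(2 - 2)² = 241*(2 - 2)²/214 = (241/214)*0² = (241/214)*0 = 0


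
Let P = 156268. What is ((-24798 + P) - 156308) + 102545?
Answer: 77707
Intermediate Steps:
((-24798 + P) - 156308) + 102545 = ((-24798 + 156268) - 156308) + 102545 = (131470 - 156308) + 102545 = -24838 + 102545 = 77707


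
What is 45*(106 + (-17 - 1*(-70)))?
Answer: 7155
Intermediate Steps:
45*(106 + (-17 - 1*(-70))) = 45*(106 + (-17 + 70)) = 45*(106 + 53) = 45*159 = 7155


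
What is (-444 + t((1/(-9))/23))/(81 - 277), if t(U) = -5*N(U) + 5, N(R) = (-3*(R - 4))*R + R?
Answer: 6265747/2799468 ≈ 2.2382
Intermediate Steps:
N(R) = R + R*(12 - 3*R) (N(R) = (-3*(-4 + R))*R + R = (12 - 3*R)*R + R = R*(12 - 3*R) + R = R + R*(12 - 3*R))
t(U) = 5 - 5*U*(13 - 3*U) (t(U) = -5*U*(13 - 3*U) + 5 = 5 - 5*U*(13 - 3*U))
(-444 + t((1/(-9))/23))/(81 - 277) = (-444 + (5 + 5*((1/(-9))/23)*(-13 + 3*((1/(-9))/23))))/(81 - 277) = (-444 + (5 + 5*((1*(-⅑))*(1/23))*(-13 + 3*((1*(-⅑))*(1/23)))))/(-196) = (-444 + (5 + 5*(-⅑*1/23)*(-13 + 3*(-⅑*1/23))))*(-1/196) = (-444 + (5 + 5*(-1/207)*(-13 + 3*(-1/207))))*(-1/196) = (-444 + (5 + 5*(-1/207)*(-13 - 1/69)))*(-1/196) = (-444 + (5 + 5*(-1/207)*(-898/69)))*(-1/196) = (-444 + (5 + 4490/14283))*(-1/196) = (-444 + 75905/14283)*(-1/196) = -6265747/14283*(-1/196) = 6265747/2799468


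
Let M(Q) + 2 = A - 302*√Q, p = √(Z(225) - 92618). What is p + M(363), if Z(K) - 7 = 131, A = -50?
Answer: -52 - 3322*√3 + 136*I*√5 ≈ -5805.9 + 304.11*I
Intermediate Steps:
Z(K) = 138 (Z(K) = 7 + 131 = 138)
p = 136*I*√5 (p = √(138 - 92618) = √(-92480) = 136*I*√5 ≈ 304.11*I)
M(Q) = -52 - 302*√Q (M(Q) = -2 + (-50 - 302*√Q) = -52 - 302*√Q)
p + M(363) = 136*I*√5 + (-52 - 3322*√3) = -52 - 3322*√3 + 136*I*√5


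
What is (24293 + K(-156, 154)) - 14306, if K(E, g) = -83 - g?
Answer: 9750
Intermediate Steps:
(24293 + K(-156, 154)) - 14306 = (24293 + (-83 - 1*154)) - 14306 = (24293 + (-83 - 154)) - 14306 = (24293 - 237) - 14306 = 24056 - 14306 = 9750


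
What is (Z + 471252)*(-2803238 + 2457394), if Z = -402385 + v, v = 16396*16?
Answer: -114544570332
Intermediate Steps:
v = 262336
Z = -140049 (Z = -402385 + 262336 = -140049)
(Z + 471252)*(-2803238 + 2457394) = (-140049 + 471252)*(-2803238 + 2457394) = 331203*(-345844) = -114544570332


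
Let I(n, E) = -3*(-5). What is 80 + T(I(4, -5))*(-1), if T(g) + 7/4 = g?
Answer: 267/4 ≈ 66.750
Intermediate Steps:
I(n, E) = 15
T(g) = -7/4 + g
80 + T(I(4, -5))*(-1) = 80 + (-7/4 + 15)*(-1) = 80 + (53/4)*(-1) = 80 - 53/4 = 267/4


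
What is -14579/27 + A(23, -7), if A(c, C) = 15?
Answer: -14174/27 ≈ -524.96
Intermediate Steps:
-14579/27 + A(23, -7) = -14579/27 + 15 = -14174/27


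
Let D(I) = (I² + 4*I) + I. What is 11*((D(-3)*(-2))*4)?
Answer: 528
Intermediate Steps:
D(I) = I² + 5*I
11*((D(-3)*(-2))*4) = 11*((-3*(5 - 3)*(-2))*4) = 11*((-3*2*(-2))*4) = 11*(-6*(-2)*4) = 11*(12*4) = 11*48 = 528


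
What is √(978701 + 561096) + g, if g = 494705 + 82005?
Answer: 576710 + √1539797 ≈ 5.7795e+5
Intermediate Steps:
g = 576710
√(978701 + 561096) + g = √(978701 + 561096) + 576710 = √1539797 + 576710 = 576710 + √1539797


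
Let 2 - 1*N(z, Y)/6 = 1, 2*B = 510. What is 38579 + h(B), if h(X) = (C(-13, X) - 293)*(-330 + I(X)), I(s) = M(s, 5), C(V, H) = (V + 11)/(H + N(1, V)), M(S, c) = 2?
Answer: 35152919/261 ≈ 1.3469e+5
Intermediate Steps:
B = 255 (B = (½)*510 = 255)
N(z, Y) = 6 (N(z, Y) = 12 - 6*1 = 12 - 6 = 6)
C(V, H) = (11 + V)/(6 + H) (C(V, H) = (V + 11)/(H + 6) = (11 + V)/(6 + H))
I(s) = 2
h(X) = 96104 + 656/(6 + X) (h(X) = ((11 - 13)/(6 + X) - 293)*(-330 + 2) = (-2/(6 + X) - 293)*(-328) = (-293 - 2/(6 + X))*(-328) = 96104 + 656/(6 + X))
38579 + h(B) = 38579 + 328*(1760 + 293*255)/(6 + 255) = 38579 + 328*(1760 + 74715)/261 = 38579 + 328*(1/261)*76475 = 38579 + 25083800/261 = 35152919/261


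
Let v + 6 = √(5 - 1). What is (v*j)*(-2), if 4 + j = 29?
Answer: 200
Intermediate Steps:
v = -4 (v = -6 + √(5 - 1) = -6 + √4 = -6 + 2 = -4)
j = 25 (j = -4 + 29 = 25)
(v*j)*(-2) = -4*25*(-2) = -100*(-2) = 200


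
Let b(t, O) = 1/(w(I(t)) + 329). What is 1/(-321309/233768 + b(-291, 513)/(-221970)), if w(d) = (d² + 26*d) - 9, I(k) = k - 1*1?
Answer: -505870569377040/695308026687991 ≈ -0.72755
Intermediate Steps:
I(k) = -1 + k (I(k) = k - 1 = -1 + k)
w(d) = -9 + d² + 26*d
b(t, O) = 1/(294 + (-1 + t)² + 26*t) (b(t, O) = 1/((-9 + (-1 + t)² + 26*(-1 + t)) + 329) = 1/((-9 + (-1 + t)² + (-26 + 26*t)) + 329) = 1/((-35 + (-1 + t)² + 26*t) + 329) = 1/(294 + (-1 + t)² + 26*t))
1/(-321309/233768 + b(-291, 513)/(-221970)) = 1/(-321309/233768 + 1/((295 + (-291)² + 24*(-291))*(-221970))) = 1/(-321309*1/233768 - 1/221970/(295 + 84681 - 6984)) = 1/(-321309/233768 - 1/221970/77992) = 1/(-321309/233768 + (1/77992)*(-1/221970)) = 1/(-321309/233768 - 1/17311884240) = 1/(-695308026687991/505870569377040) = -505870569377040/695308026687991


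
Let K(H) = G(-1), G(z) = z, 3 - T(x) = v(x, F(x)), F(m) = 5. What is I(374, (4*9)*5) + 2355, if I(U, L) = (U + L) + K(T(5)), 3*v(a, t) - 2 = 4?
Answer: 2908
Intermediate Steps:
v(a, t) = 2 (v(a, t) = ⅔ + (⅓)*4 = ⅔ + 4/3 = 2)
T(x) = 1 (T(x) = 3 - 1*2 = 3 - 2 = 1)
K(H) = -1
I(U, L) = -1 + L + U (I(U, L) = (U + L) - 1 = (L + U) - 1 = -1 + L + U)
I(374, (4*9)*5) + 2355 = (-1 + (4*9)*5 + 374) + 2355 = (-1 + 36*5 + 374) + 2355 = (-1 + 180 + 374) + 2355 = 553 + 2355 = 2908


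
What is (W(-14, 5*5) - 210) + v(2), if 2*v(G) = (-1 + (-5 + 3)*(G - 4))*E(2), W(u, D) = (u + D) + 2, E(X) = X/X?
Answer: -391/2 ≈ -195.50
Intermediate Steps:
E(X) = 1
W(u, D) = 2 + D + u (W(u, D) = (D + u) + 2 = 2 + D + u)
v(G) = 7/2 - G (v(G) = ((-1 + (-5 + 3)*(G - 4))*1)/2 = ((-1 - 2*(-4 + G))*1)/2 = ((-1 + (8 - 2*G))*1)/2 = ((7 - 2*G)*1)/2 = (7 - 2*G)/2 = 7/2 - G)
(W(-14, 5*5) - 210) + v(2) = ((2 + 5*5 - 14) - 210) + (7/2 - 1*2) = ((2 + 25 - 14) - 210) + (7/2 - 2) = (13 - 210) + 3/2 = -197 + 3/2 = -391/2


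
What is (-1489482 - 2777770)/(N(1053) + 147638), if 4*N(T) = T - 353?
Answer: -4267252/147813 ≈ -28.869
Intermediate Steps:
N(T) = -353/4 + T/4 (N(T) = (T - 353)/4 = (-353 + T)/4 = -353/4 + T/4)
(-1489482 - 2777770)/(N(1053) + 147638) = (-1489482 - 2777770)/((-353/4 + (¼)*1053) + 147638) = -4267252/((-353/4 + 1053/4) + 147638) = -4267252/(175 + 147638) = -4267252/147813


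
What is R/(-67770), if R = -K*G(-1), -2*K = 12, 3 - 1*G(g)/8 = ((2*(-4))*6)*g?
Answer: 8/251 ≈ 0.031873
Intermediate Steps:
G(g) = 24 + 384*g (G(g) = 24 - 8*(2*(-4))*6*g = 24 - 8*(-8*6)*g = 24 - (-384)*g = 24 + 384*g)
K = -6 (K = -½*12 = -6)
R = -2160 (R = -(-6)*(24 + 384*(-1)) = -(-6)*(24 - 384) = -(-6)*(-360) = -1*2160 = -2160)
R/(-67770) = -2160/(-67770) = -2160*(-1/67770) = 8/251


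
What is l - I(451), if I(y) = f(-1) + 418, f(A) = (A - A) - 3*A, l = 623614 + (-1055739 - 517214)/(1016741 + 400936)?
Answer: 883484809708/1417677 ≈ 6.2319e+5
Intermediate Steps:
l = 884081651725/1417677 (l = 623614 - 1572953/1417677 = 884081651725/1417677 ≈ 6.2361e+5)
f(A) = -3*A (f(A) = 0 - 3*A = -3*A)
I(y) = 421 (I(y) = -3*(-1) + 418 = 3 + 418 = 421)
l - I(451) = 884081651725/1417677 - 1*421 = 884081651725/1417677 - 421 = 883484809708/1417677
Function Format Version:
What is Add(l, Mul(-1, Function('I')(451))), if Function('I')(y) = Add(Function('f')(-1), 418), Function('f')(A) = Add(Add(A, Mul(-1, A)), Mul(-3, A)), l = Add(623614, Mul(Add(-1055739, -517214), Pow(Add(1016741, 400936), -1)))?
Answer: Rational(883484809708, 1417677) ≈ 6.2319e+5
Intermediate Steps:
l = Rational(884081651725, 1417677) (l = Add(623614, Mul(-1572953, Pow(1417677, -1))) = Add(623614, Mul(-1572953, Rational(1, 1417677))) = Add(623614, Rational(-1572953, 1417677)) = Rational(884081651725, 1417677) ≈ 6.2361e+5)
Function('f')(A) = Mul(-3, A) (Function('f')(A) = Add(0, Mul(-3, A)) = Mul(-3, A))
Function('I')(y) = 421 (Function('I')(y) = Add(Mul(-3, -1), 418) = Add(3, 418) = 421)
Add(l, Mul(-1, Function('I')(451))) = Add(Rational(884081651725, 1417677), Mul(-1, 421)) = Add(Rational(884081651725, 1417677), -421) = Rational(883484809708, 1417677)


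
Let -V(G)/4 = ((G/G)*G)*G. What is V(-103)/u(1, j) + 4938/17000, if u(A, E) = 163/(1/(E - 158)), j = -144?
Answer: 241122497/209210500 ≈ 1.1525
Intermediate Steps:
V(G) = -4*G² (V(G) = -4*(G/G)*G*G = -4*1*G*G = -4*G*G = -4*G²)
u(A, E) = -25754 + 163*E (u(A, E) = 163/(1/(-158 + E)) = 163*(-158 + E) = -25754 + 163*E)
V(-103)/u(1, j) + 4938/17000 = (-4*(-103)²)/(-25754 + 163*(-144)) + 4938/17000 = (-4*10609)/(-25754 - 23472) + 4938*(1/17000) = -42436/(-49226) + 2469/8500 = -42436*(-1/49226) + 2469/8500 = 21218/24613 + 2469/8500 = 241122497/209210500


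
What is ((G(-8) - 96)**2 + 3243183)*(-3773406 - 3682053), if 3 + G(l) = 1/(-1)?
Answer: -24253972475997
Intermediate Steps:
G(l) = -4 (G(l) = -3 + 1/(-1) = -3 - 1 = -4)
((G(-8) - 96)**2 + 3243183)*(-3773406 - 3682053) = ((-4 - 96)**2 + 3243183)*(-3773406 - 3682053) = ((-100)**2 + 3243183)*(-7455459) = (10000 + 3243183)*(-7455459) = 3253183*(-7455459) = -24253972475997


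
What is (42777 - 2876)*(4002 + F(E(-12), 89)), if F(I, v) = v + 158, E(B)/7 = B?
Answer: 169539349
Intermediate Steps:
E(B) = 7*B
F(I, v) = 158 + v
(42777 - 2876)*(4002 + F(E(-12), 89)) = (42777 - 2876)*(4002 + (158 + 89)) = 39901*(4002 + 247) = 39901*4249 = 169539349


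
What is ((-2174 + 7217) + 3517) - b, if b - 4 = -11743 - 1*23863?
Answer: 44162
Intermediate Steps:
b = -35602 (b = 4 + (-11743 - 1*23863) = 4 + (-11743 - 23863) = 4 - 35606 = -35602)
((-2174 + 7217) + 3517) - b = ((-2174 + 7217) + 3517) - 1*(-35602) = (5043 + 3517) + 35602 = 8560 + 35602 = 44162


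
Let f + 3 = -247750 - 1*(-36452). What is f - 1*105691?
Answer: -316992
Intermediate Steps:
f = -211301 (f = -3 + (-247750 - 1*(-36452)) = -3 + (-247750 + 36452) = -3 - 211298 = -211301)
f - 1*105691 = -211301 - 1*105691 = -211301 - 105691 = -316992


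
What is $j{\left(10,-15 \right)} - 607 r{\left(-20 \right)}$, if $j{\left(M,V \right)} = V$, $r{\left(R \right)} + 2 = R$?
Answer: $13339$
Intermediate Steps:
$r{\left(R \right)} = -2 + R$
$j{\left(10,-15 \right)} - 607 r{\left(-20 \right)} = -15 - 607 \left(-2 - 20\right) = -15 - -13354 = -15 + 13354 = 13339$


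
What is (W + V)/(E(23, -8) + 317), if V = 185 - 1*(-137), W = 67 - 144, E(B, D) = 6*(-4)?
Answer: 245/293 ≈ 0.83618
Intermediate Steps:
E(B, D) = -24
W = -77
V = 322 (V = 185 + 137 = 322)
(W + V)/(E(23, -8) + 317) = (-77 + 322)/(-24 + 317) = 245/293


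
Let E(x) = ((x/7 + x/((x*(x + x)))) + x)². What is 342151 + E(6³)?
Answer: 3686092551985/9144576 ≈ 4.0309e+5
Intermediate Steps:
E(x) = (1/(2*x) + 8*x/7)² (E(x) = ((x*(⅐) + x/((x*(2*x)))) + x)² = ((x/7 + x/((2*x²))) + x)² = ((x/7 + x*(1/(2*x²))) + x)² = ((x/7 + 1/(2*x)) + x)² = ((1/(2*x) + x/7) + x)² = (1/(2*x) + 8*x/7)²)
342151 + E(6³) = 342151 + (7 + 16*(6³)²)²/(196*(6³)²) = 342151 + (1/196)*(7 + 16*216²)²/216² = 342151 + (1/196)*(1/46656)*(7 + 16*46656)² = 342151 + (1/196)*(1/46656)*(7 + 746496)² = 342151 + (1/196)*(1/46656)*746503² = 342151 + (1/196)*(1/46656)*557266729009 = 342151 + 557266729009/9144576 = 3686092551985/9144576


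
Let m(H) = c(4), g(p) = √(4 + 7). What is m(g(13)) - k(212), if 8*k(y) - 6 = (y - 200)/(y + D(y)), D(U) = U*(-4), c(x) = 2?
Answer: 531/424 ≈ 1.2524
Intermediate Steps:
g(p) = √11
D(U) = -4*U
k(y) = ¾ - (-200 + y)/(24*y) (k(y) = ¾ + ((y - 200)/(y - 4*y))/8 = ¾ + ((-200 + y)/((-3*y)))/8 = ¾ + ((-200 + y)*(-1/(3*y)))/8 = ¾ + (-(-200 + y)/(3*y))/8 = ¾ - (-200 + y)/(24*y))
m(H) = 2
m(g(13)) - k(212) = 2 - (200 + 17*212)/(24*212) = 2 - (200 + 3604)/(24*212) = 2 - 3804/(24*212) = 2 - 1*317/424 = 2 - 317/424 = 531/424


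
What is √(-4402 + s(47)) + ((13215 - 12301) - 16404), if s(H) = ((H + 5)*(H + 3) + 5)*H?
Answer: -15490 + √118033 ≈ -15146.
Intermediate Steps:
s(H) = H*(5 + (3 + H)*(5 + H)) (s(H) = ((5 + H)*(3 + H) + 5)*H = ((3 + H)*(5 + H) + 5)*H = (5 + (3 + H)*(5 + H))*H = H*(5 + (3 + H)*(5 + H)))
√(-4402 + s(47)) + ((13215 - 12301) - 16404) = √(-4402 + 47*(20 + 47² + 8*47)) + ((13215 - 12301) - 16404) = √(-4402 + 47*(20 + 2209 + 376)) + (914 - 16404) = √(-4402 + 47*2605) - 15490 = √(-4402 + 122435) - 15490 = √118033 - 15490 = -15490 + √118033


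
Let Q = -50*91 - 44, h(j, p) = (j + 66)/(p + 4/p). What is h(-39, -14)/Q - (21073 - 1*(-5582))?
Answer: -12245306811/459400 ≈ -26655.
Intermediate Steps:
h(j, p) = (66 + j)/(p + 4/p)
Q = -4594 (Q = -4550 - 44 = -4594)
h(-39, -14)/Q - (21073 - 1*(-5582)) = -14*(66 - 39)/(4 + (-14)**2)/(-4594) - (21073 - 1*(-5582)) = -14*27/(4 + 196)*(-1/4594) - (21073 + 5582) = -14*27/200*(-1/4594) - 1*26655 = -14*1/200*27*(-1/4594) - 26655 = -189/100*(-1/4594) - 26655 = 189/459400 - 26655 = -12245306811/459400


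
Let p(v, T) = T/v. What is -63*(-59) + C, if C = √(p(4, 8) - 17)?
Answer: 3717 + I*√15 ≈ 3717.0 + 3.873*I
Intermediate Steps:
C = I*√15 (C = √(8/4 - 17) = √(8*(¼) - 17) = √(2 - 17) = √(-15) = I*√15 ≈ 3.873*I)
-63*(-59) + C = -63*(-59) + I*√15 = 3717 + I*√15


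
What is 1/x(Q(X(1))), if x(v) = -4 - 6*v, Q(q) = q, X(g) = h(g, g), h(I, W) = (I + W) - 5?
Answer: 1/14 ≈ 0.071429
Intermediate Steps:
h(I, W) = -5 + I + W
X(g) = -5 + 2*g (X(g) = -5 + g + g = -5 + 2*g)
1/x(Q(X(1))) = 1/(-4 - 6*(-5 + 2*1)) = 1/(-4 - 6*(-5 + 2)) = 1/(-4 - 6*(-3)) = 1/(-4 + 18) = 1/14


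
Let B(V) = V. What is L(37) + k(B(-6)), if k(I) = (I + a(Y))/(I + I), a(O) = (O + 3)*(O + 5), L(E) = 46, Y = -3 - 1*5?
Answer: 181/4 ≈ 45.250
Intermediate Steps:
Y = -8 (Y = -3 - 5 = -8)
a(O) = (3 + O)*(5 + O)
k(I) = (15 + I)/(2*I) (k(I) = (I + (15 + (-8)² + 8*(-8)))/(I + I) = (I + (15 + 64 - 64))/((2*I)) = (I + 15)*(1/(2*I)) = (15 + I)*(1/(2*I)) = (15 + I)/(2*I))
L(37) + k(B(-6)) = 46 + (½)*(15 - 6)/(-6) = 46 + (½)*(-⅙)*9 = 46 - ¾ = 181/4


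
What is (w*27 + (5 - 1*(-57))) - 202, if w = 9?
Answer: 103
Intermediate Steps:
(w*27 + (5 - 1*(-57))) - 202 = (9*27 + (5 - 1*(-57))) - 202 = (243 + (5 + 57)) - 202 = (243 + 62) - 202 = 305 - 202 = 103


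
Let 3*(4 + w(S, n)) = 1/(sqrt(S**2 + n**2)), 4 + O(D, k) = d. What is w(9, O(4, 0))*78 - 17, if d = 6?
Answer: -329 + 26*sqrt(85)/85 ≈ -326.18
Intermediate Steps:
O(D, k) = 2 (O(D, k) = -4 + 6 = 2)
w(S, n) = -4 + 1/(3*sqrt(S**2 + n**2)) (w(S, n) = -4 + 1/(3*(sqrt(S**2 + n**2))) = -4 + 1/(3*sqrt(S**2 + n**2)))
w(9, O(4, 0))*78 - 17 = (-4 + 1/(3*sqrt(9**2 + 2**2)))*78 - 17 = (-4 + 1/(3*sqrt(81 + 4)))*78 - 17 = (-4 + 1/(3*sqrt(85)))*78 - 17 = (-4 + (sqrt(85)/85)/3)*78 - 17 = (-4 + sqrt(85)/255)*78 - 17 = (-312 + 26*sqrt(85)/85) - 17 = -329 + 26*sqrt(85)/85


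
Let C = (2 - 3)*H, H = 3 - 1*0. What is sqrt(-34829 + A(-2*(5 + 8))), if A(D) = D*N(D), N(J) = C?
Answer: I*sqrt(34751) ≈ 186.42*I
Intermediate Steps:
H = 3 (H = 3 + 0 = 3)
C = -3 (C = (2 - 3)*3 = -1*3 = -3)
N(J) = -3
A(D) = -3*D (A(D) = D*(-3) = -3*D)
sqrt(-34829 + A(-2*(5 + 8))) = sqrt(-34829 - (-6)*(5 + 8)) = sqrt(-34829 - (-6)*13) = sqrt(-34829 - 3*(-26)) = sqrt(-34829 + 78) = sqrt(-34751) = I*sqrt(34751)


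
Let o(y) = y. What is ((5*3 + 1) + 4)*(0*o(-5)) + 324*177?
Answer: 57348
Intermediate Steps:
((5*3 + 1) + 4)*(0*o(-5)) + 324*177 = ((5*3 + 1) + 4)*(0*(-5)) + 324*177 = ((15 + 1) + 4)*0 + 57348 = (16 + 4)*0 + 57348 = 20*0 + 57348 = 0 + 57348 = 57348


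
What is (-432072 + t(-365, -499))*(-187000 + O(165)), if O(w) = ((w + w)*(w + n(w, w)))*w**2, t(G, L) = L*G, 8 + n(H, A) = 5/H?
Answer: -352564256412500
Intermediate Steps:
n(H, A) = -8 + 5/H
t(G, L) = G*L
O(w) = 2*w**3*(-8 + w + 5/w) (O(w) = ((w + w)*(w + (-8 + 5/w)))*w**2 = ((2*w)*(-8 + w + 5/w))*w**2 = (2*w*(-8 + w + 5/w))*w**2 = 2*w**3*(-8 + w + 5/w))
(-432072 + t(-365, -499))*(-187000 + O(165)) = (-432072 - 365*(-499))*(-187000 + 2*165**2*(5 + 165*(-8 + 165))) = (-432072 + 182135)*(-187000 + 2*27225*(5 + 165*157)) = -249937*(-187000 + 2*27225*(5 + 25905)) = -249937*(-187000 + 2*27225*25910) = -249937*(-187000 + 1410799500) = -249937*1410612500 = -352564256412500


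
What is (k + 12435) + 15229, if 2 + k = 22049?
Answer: 49711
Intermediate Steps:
k = 22047 (k = -2 + 22049 = 22047)
(k + 12435) + 15229 = (22047 + 12435) + 15229 = 34482 + 15229 = 49711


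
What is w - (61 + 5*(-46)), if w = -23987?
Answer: -23818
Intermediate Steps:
w - (61 + 5*(-46)) = -23987 - (61 + 5*(-46)) = -23987 - (61 - 230) = -23987 - 1*(-169) = -23987 + 169 = -23818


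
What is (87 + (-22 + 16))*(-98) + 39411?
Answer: 31473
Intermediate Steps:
(87 + (-22 + 16))*(-98) + 39411 = (87 - 6)*(-98) + 39411 = 81*(-98) + 39411 = -7938 + 39411 = 31473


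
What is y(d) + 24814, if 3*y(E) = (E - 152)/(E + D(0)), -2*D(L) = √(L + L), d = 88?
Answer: 818854/33 ≈ 24814.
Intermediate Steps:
D(L) = -√2*√L/2 (D(L) = -√(L + L)/2 = -√2*√L/2)
y(E) = (-152 + E)/(3*E) (y(E) = ((E - 152)/(E - √2*√0/2))/3 = ((-152 + E)/(E - ½*√2*0))/3 = ((-152 + E)/(E + 0))/3 = ((-152 + E)/E)/3 = (-152 + E)/(3*E))
y(d) + 24814 = (⅓)*(-152 + 88)/88 + 24814 = (⅓)*(1/88)*(-64) + 24814 = -8/33 + 24814 = 818854/33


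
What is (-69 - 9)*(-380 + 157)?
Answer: 17394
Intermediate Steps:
(-69 - 9)*(-380 + 157) = -78*(-223) = 17394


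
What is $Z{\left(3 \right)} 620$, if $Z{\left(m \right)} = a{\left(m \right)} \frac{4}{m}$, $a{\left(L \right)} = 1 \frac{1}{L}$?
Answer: $\frac{2480}{9} \approx 275.56$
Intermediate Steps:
$a{\left(L \right)} = \frac{1}{L}$
$Z{\left(m \right)} = \frac{4}{m^{2}}$ ($Z{\left(m \right)} = \frac{4 \frac{1}{m}}{m} = \frac{4}{m^{2}}$)
$Z{\left(3 \right)} 620 = \frac{4}{9} \cdot 620 = \frac{2480}{9}$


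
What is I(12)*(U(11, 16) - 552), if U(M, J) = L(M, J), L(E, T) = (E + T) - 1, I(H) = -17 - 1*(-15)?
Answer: 1052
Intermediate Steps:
I(H) = -2 (I(H) = -17 + 15 = -2)
L(E, T) = -1 + E + T
U(M, J) = -1 + J + M (U(M, J) = -1 + M + J = -1 + J + M)
I(12)*(U(11, 16) - 552) = -2*((-1 + 16 + 11) - 552) = -2*(26 - 552) = -2*(-526) = 1052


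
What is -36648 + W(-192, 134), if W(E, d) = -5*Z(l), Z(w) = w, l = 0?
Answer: -36648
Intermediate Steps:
W(E, d) = 0 (W(E, d) = -5*0 = 0)
-36648 + W(-192, 134) = -36648 + 0 = -36648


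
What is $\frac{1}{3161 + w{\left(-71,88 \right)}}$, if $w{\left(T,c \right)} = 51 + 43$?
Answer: $\frac{1}{3255} \approx 0.00030722$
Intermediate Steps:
$w{\left(T,c \right)} = 94$
$\frac{1}{3161 + w{\left(-71,88 \right)}} = \frac{1}{3161 + 94} = \frac{1}{3255}$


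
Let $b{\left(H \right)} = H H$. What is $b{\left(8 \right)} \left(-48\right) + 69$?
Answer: $-3003$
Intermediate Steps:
$b{\left(H \right)} = H^{2}$
$b{\left(8 \right)} \left(-48\right) + 69 = 8^{2} \left(-48\right) + 69 = 64 \left(-48\right) + 69 = -3072 + 69 = -3003$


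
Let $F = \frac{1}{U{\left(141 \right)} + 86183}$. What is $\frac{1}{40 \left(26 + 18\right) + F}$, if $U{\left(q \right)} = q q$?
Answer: $\frac{106064}{186672641} \approx 0.00056818$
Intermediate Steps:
$U{\left(q \right)} = q^{2}$
$F = \frac{1}{106064}$ ($F = \frac{1}{141^{2} + 86183} = \frac{1}{19881 + 86183} = \frac{1}{106064} \approx 9.4283 \cdot 10^{-6}$)
$\frac{1}{40 \left(26 + 18\right) + F} = \frac{1}{40 \left(26 + 18\right) + \frac{1}{106064}} = \frac{1}{40 \cdot 44 + \frac{1}{106064}} = \frac{1}{1760 + \frac{1}{106064}} = \frac{1}{\frac{186672641}{106064}} = \frac{106064}{186672641}$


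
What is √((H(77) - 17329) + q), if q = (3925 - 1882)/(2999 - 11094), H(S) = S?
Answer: I*√1130523277385/8095 ≈ 131.35*I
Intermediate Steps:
q = -2043/8095 (q = 2043/(-8095) = 2043*(-1/8095) = -2043/8095 ≈ -0.25238)
√((H(77) - 17329) + q) = √((77 - 17329) - 2043/8095) = √(-17252 - 2043/8095) = √(-139656983/8095) = I*√1130523277385/8095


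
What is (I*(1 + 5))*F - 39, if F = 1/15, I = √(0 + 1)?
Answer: -193/5 ≈ -38.600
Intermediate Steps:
I = 1 (I = √1 = 1)
F = 1/15 ≈ 0.066667
(I*(1 + 5))*F - 39 = (1*(1 + 5))*(1/15) - 39 = (1*6)*(1/15) - 39 = 6*(1/15) - 39 = ⅖ - 39 = -193/5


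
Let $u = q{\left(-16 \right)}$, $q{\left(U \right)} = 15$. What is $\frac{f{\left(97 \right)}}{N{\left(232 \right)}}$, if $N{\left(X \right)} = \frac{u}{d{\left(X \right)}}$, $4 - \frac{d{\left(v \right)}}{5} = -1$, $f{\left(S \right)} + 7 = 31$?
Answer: $40$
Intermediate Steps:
$f{\left(S \right)} = 24$ ($f{\left(S \right)} = -7 + 31 = 24$)
$d{\left(v \right)} = 25$ ($d{\left(v \right)} = 20 - -5 = 20 + 5 = 25$)
$u = 15$
$N{\left(X \right)} = \frac{3}{5}$ ($N{\left(X \right)} = \frac{15}{25} = 15 \cdot \frac{1}{25} = \frac{3}{5}$)
$\frac{f{\left(97 \right)}}{N{\left(232 \right)}} = \frac{24}{\frac{3}{5}} = 24 \cdot \frac{5}{3} = 40$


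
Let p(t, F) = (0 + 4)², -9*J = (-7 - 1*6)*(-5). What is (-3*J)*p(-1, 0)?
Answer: 1040/3 ≈ 346.67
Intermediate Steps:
J = -65/9 (J = -(-7 - 1*6)*(-5)/9 = -(-7 - 6)*(-5)/9 = -(-13)*(-5)/9 = -⅑*65 = -65/9 ≈ -7.2222)
p(t, F) = 16 (p(t, F) = 4² = 16)
(-3*J)*p(-1, 0) = -3*(-65/9)*16 = (65/3)*16 = 1040/3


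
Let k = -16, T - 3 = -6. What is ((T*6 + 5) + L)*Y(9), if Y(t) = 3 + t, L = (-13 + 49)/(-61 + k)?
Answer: -12444/77 ≈ -161.61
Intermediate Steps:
T = -3 (T = 3 - 6 = -3)
L = -36/77 (L = (-13 + 49)/(-61 - 16) = 36/(-77) = 36*(-1/77) = -36/77 ≈ -0.46753)
((T*6 + 5) + L)*Y(9) = ((-3*6 + 5) - 36/77)*(3 + 9) = ((-18 + 5) - 36/77)*12 = (-13 - 36/77)*12 = -1037/77*12 = -12444/77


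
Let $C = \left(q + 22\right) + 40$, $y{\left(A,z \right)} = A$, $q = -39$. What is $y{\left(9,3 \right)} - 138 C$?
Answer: $-3165$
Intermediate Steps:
$C = 23$ ($C = \left(-39 + 22\right) + 40 = -17 + 40 = 23$)
$y{\left(9,3 \right)} - 138 C = 9 - 3174 = -3165$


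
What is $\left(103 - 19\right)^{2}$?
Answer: $7056$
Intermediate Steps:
$\left(103 - 19\right)^{2} = 84^{2} = 7056$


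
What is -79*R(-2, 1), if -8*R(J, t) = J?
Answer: -79/4 ≈ -19.750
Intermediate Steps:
R(J, t) = -J/8
-79*R(-2, 1) = -(-79)*(-2)/8 = -79*¼ = -79/4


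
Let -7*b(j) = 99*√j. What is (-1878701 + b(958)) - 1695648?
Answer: -3574349 - 99*√958/7 ≈ -3.5748e+6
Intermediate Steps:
b(j) = -99*√j/7
(-1878701 + b(958)) - 1695648 = (-1878701 - 99*√958/7) - 1695648 = -3574349 - 99*√958/7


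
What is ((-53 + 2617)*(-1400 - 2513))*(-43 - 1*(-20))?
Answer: 230757436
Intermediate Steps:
((-53 + 2617)*(-1400 - 2513))*(-43 - 1*(-20)) = (2564*(-3913))*(-43 + 20) = -10032932*(-23) = 230757436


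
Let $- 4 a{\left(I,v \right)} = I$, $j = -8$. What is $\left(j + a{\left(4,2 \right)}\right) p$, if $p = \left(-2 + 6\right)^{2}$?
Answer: $-144$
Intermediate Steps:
$a{\left(I,v \right)} = - \frac{I}{4}$
$p = 16$ ($p = 4^{2} = 16$)
$\left(j + a{\left(4,2 \right)}\right) p = \left(-8 - 1\right) 16 = \left(-9\right) 16 = -144$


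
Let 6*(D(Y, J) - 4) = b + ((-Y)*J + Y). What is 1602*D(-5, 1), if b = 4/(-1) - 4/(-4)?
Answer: 5607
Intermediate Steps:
b = -3 (b = 4*(-1) - 4*(-1/4) = -4 + 1 = -3)
D(Y, J) = 7/2 + Y/6 - J*Y/6 (D(Y, J) = 4 + (-3 + ((-Y)*J + Y))/6 = 4 + (-3 + (-J*Y + Y))/6 = 4 + (-3 + (Y - J*Y))/6 = 4 + (-3 + Y - J*Y)/6 = 4 + (-1/2 + Y/6 - J*Y/6) = 7/2 + Y/6 - J*Y/6)
1602*D(-5, 1) = 1602*(7/2 + (1/6)*(-5) - 1/6*1*(-5)) = 1602*(7/2 - 5/6 + 5/6) = 1602*(7/2) = 5607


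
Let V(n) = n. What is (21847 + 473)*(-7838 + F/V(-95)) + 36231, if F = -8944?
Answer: -3283324635/19 ≈ -1.7281e+8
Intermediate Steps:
(21847 + 473)*(-7838 + F/V(-95)) + 36231 = (21847 + 473)*(-7838 - 8944/(-95)) + 36231 = 22320*(-7838 - 8944*(-1/95)) + 36231 = 22320*(-7838 + 8944/95) + 36231 = 22320*(-735666/95) + 36231 = -3284013024/19 + 36231 = -3283324635/19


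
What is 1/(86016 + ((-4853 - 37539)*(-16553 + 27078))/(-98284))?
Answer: 24571/2225043086 ≈ 1.1043e-5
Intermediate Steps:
1/(86016 + ((-4853 - 37539)*(-16553 + 27078))/(-98284)) = 1/(86016 - 42392*10525*(-1/98284)) = 1/(86016 - 446175800*(-1/98284)) = 1/(86016 + 111543950/24571) = 1/(2225043086/24571) = 24571/2225043086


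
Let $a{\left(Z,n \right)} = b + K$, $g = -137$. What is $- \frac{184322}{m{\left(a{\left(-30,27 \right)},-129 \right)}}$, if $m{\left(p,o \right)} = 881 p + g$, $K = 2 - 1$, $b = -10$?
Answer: $\frac{92161}{4033} \approx 22.852$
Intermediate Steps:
$K = 1$ ($K = 2 - 1 = 1$)
$a{\left(Z,n \right)} = -9$ ($a{\left(Z,n \right)} = -10 + 1 = -9$)
$m{\left(p,o \right)} = -137 + 881 p$ ($m{\left(p,o \right)} = 881 p - 137 = -137 + 881 p$)
$- \frac{184322}{m{\left(a{\left(-30,27 \right)},-129 \right)}} = - \frac{184322}{-137 + 881 \left(-9\right)} = - \frac{184322}{-137 - 7929} = - \frac{184322}{-8066} = \left(-184322\right) \left(- \frac{1}{8066}\right) = \frac{92161}{4033}$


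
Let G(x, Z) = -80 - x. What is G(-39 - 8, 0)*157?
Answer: -5181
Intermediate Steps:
G(-39 - 8, 0)*157 = (-80 - (-39 - 8))*157 = (-80 - 1*(-47))*157 = (-80 + 47)*157 = -33*157 = -5181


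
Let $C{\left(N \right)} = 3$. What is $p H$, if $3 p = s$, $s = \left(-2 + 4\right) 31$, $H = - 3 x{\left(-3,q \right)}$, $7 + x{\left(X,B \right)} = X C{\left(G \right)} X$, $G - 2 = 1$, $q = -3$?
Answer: $-1240$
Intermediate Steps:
$G = 3$ ($G = 2 + 1 = 3$)
$x{\left(X,B \right)} = -7 + 3 X^{2}$ ($x{\left(X,B \right)} = -7 + X 3 X = -7 + 3 X X = -7 + 3 X^{2}$)
$H = -60$ ($H = - 3 \left(-7 + 3 \left(-3\right)^{2}\right) = - 3 \left(-7 + 3 \cdot 9\right) = - 3 \left(-7 + 27\right) = \left(-3\right) 20 = -60$)
$s = 62$ ($s = 2 \cdot 31 = 62$)
$p = \frac{62}{3}$ ($p = \frac{1}{3} \cdot 62 = \frac{62}{3} \approx 20.667$)
$p H = \frac{62}{3} \left(-60\right) = -1240$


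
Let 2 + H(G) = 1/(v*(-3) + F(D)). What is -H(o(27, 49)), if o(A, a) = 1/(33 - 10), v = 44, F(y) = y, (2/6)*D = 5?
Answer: 235/117 ≈ 2.0085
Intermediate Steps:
D = 15 (D = 3*5 = 15)
o(A, a) = 1/23
H(G) = -235/117 (H(G) = -2 + 1/(44*(-3) + 15) = -2 + 1/(-132 + 15) = -2 + 1/(-117) = -2 - 1/117 = -235/117)
-H(o(27, 49)) = -1*(-235/117) = 235/117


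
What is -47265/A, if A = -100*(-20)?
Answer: -9453/400 ≈ -23.633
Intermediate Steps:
A = 2000
-47265/A = -47265/2000 = -47265*1/2000 = -9453/400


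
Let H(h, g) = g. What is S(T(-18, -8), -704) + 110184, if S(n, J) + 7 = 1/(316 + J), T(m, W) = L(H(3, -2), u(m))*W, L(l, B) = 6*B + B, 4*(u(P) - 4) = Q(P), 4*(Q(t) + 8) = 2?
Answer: 42748675/388 ≈ 1.1018e+5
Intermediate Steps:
Q(t) = -15/2 (Q(t) = -8 + (¼)*2 = -8 + ½ = -15/2)
u(P) = 17/8 (u(P) = 4 + (¼)*(-15/2) = 4 - 15/8 = 17/8)
L(l, B) = 7*B
T(m, W) = 119*W/8 (T(m, W) = (7*(17/8))*W = 119*W/8)
S(n, J) = -7 + 1/(316 + J)
S(T(-18, -8), -704) + 110184 = (-2211 - 7*(-704))/(316 - 704) + 110184 = (-2211 + 4928)/(-388) + 110184 = -1/388*2717 + 110184 = -2717/388 + 110184 = 42748675/388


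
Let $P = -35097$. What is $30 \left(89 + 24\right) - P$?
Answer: $38487$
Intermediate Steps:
$30 \left(89 + 24\right) - P = 30 \left(89 + 24\right) - -35097 = 30 \cdot 113 + 35097 = 3390 + 35097 = 38487$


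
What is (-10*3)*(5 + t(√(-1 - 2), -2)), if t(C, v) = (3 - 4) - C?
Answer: -120 + 30*I*√3 ≈ -120.0 + 51.962*I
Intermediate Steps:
t(C, v) = -1 - C
(-10*3)*(5 + t(√(-1 - 2), -2)) = (-10*3)*(5 + (-1 - √(-1 - 2))) = -30*(5 + (-1 - √(-3))) = -30*(5 + (-1 - I*√3)) = -30*(4 - I*√3) = -120 + 30*I*√3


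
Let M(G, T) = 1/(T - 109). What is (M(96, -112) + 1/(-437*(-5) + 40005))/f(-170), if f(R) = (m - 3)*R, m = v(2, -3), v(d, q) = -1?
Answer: -41969/6340313200 ≈ -6.6194e-6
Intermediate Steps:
M(G, T) = 1/(-109 + T)
m = -1
f(R) = -4*R (f(R) = (-1 - 3)*R = -4*R)
(M(96, -112) + 1/(-437*(-5) + 40005))/f(-170) = (1/(-109 - 112) + 1/(-437*(-5) + 40005))/((-4*(-170))) = (1/(-221) + 1/(2185 + 40005))/680 = (-1/221 + 1/42190)*(1/680) = -41969/9323990*1/680 = -41969/6340313200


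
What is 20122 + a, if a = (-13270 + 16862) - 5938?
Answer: 17776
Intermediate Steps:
a = -2346 (a = 3592 - 5938 = -2346)
20122 + a = 20122 - 2346 = 17776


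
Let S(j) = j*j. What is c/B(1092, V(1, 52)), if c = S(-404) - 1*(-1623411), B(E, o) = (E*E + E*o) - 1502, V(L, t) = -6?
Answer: 1786627/1184410 ≈ 1.5085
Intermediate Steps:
S(j) = j²
B(E, o) = -1502 + E² + E*o (B(E, o) = (E² + E*o) - 1502 = -1502 + E² + E*o)
c = 1786627 (c = (-404)² - 1*(-1623411) = 163216 + 1623411 = 1786627)
c/B(1092, V(1, 52)) = 1786627/(-1502 + 1092² + 1092*(-6)) = 1786627/(-1502 + 1192464 - 6552) = 1786627/1184410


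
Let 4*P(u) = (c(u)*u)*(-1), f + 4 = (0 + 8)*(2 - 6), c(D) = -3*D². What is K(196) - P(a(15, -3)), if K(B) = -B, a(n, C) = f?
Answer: 34796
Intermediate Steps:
f = -36 (f = -4 + (0 + 8)*(2 - 6) = -4 + 8*(-4) = -4 - 32 = -36)
a(n, C) = -36
P(u) = 3*u³/4 (P(u) = (((-3*u²)*u)*(-1))/4 = (-3*u³*(-1))/4 = (3*u³)/4 = 3*u³/4)
K(196) - P(a(15, -3)) = -1*196 - 3*(-36)³/4 = -196 - 3*(-46656)/4 = -196 - 1*(-34992) = -196 + 34992 = 34796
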